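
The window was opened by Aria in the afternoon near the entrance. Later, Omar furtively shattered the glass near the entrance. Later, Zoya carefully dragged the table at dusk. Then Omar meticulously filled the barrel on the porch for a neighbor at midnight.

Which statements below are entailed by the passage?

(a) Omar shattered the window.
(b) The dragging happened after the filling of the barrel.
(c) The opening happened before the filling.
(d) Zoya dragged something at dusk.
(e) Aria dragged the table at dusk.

(a) Not entailed — Omar shattered the glass, not the window; the window belongs to the opening event.
(b) Not entailed — the narrative places the dragging before the filling, not after.
(c) Entailed — the narrative places the opening before the filling.
(d) Entailed — dropping 'carefully' and generalizing the patient leaves a sub-description the original still satisfies.
(e) Not entailed — the passage has Zoya dragging the table, not Aria.

(c), (d)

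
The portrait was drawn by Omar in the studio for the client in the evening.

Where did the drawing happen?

'in the studio' marks the location of the drawing event.

in the studio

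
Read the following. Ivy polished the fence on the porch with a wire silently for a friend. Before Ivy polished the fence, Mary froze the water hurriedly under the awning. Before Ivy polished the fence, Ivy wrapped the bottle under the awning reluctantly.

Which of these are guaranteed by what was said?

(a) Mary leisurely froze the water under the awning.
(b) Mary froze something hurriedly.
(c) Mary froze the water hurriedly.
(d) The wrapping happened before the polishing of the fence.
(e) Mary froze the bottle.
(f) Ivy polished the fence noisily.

(b), (c), (d)

(a) Not entailed — 'leisurely' adds a manner not in (and inconsistent with) the original.
(b) Entailed — every conjunct here is already in the original freezing event.
(c) Entailed — every conjunct here is already in the original freezing event.
(d) Entailed — the narrative places the wrapping before the polishing.
(e) Not entailed — Mary froze the water, not the bottle; the bottle belongs to the wrapping event.
(f) Not entailed — 'noisily' adds a manner not in (and inconsistent with) the original.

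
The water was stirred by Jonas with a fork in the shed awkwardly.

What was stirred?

the water

'the water' marks the patient of the stirring event.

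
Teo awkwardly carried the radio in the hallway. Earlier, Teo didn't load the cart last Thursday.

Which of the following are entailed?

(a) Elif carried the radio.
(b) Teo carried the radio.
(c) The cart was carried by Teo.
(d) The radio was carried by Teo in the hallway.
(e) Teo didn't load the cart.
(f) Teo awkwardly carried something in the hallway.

(a) Not entailed — the passage has Teo carrying the radio, not Elif.
(b) Entailed — every conjunct here is already in the original carrying event.
(c) Not entailed — Teo carried the radio, not the cart; the cart belongs to the loading event.
(d) Entailed — dropping 'awkwardly' leaves a sub-description the original still satisfies.
(e) Not entailed — dropping 'last Thursday' under negation is not valid — the original leaves open that Teo loaded the cart some other way.
(f) Entailed — this follows by dropping conjuncts from the carrying event's description.

(b), (d), (f)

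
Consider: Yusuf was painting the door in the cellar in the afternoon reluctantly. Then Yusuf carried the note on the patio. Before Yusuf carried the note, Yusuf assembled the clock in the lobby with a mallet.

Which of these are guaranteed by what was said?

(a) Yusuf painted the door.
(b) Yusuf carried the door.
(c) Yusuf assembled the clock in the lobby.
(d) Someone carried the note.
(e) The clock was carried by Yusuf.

(a) Not entailed — 'was painting' is progressive on an accomplishment; it does not entail the completed 'painted'.
(b) Not entailed — Yusuf carried the note, not the door; the door belongs to the painting event.
(c) Entailed — this follows by dropping conjuncts from the assembling event's description.
(d) Entailed — the original entails any weakening of itself; this just drops 'on the patio' and generalizes the agent.
(e) Not entailed — Yusuf carried the note, not the clock; the clock belongs to the assembling event.

(c), (d)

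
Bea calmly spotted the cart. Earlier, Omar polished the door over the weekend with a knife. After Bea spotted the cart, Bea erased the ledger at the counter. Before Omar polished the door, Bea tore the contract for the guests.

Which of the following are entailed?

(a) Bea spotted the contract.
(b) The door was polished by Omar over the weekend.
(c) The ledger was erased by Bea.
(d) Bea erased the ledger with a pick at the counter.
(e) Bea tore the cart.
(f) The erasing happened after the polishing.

(a) Not entailed — Bea spotted the cart, not the contract; the contract belongs to the tearing event.
(b) Entailed — this follows by dropping conjuncts from the polishing event's description.
(c) Entailed — the original entails any weakening of itself; this just drops 'at the counter'.
(d) Not entailed — 'with a pick' adds information not in the original event.
(e) Not entailed — Bea tore the contract, not the cart; the cart belongs to the spotting event.
(f) Entailed — the narrative places the polishing before the erasing.

(b), (c), (f)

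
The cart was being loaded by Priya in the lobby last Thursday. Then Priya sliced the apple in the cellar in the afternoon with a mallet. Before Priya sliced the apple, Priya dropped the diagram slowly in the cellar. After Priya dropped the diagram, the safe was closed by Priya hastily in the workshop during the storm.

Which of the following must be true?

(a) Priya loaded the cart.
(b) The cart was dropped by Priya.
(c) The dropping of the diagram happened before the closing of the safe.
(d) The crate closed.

(c)

(a) Not entailed — 'was loading' is progressive on an accomplishment; it does not entail the completed 'loaded'.
(b) Not entailed — Priya dropped the diagram, not the cart; the cart belongs to the loading event.
(c) Entailed — the narrative places the dropping before the closing.
(d) Not entailed — the safe is what closed, not the crate.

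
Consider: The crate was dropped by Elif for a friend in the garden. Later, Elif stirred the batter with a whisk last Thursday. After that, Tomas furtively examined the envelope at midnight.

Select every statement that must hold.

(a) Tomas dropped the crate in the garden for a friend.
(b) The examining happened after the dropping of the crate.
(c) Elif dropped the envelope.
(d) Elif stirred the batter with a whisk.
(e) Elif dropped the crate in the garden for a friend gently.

(a) Not entailed — the passage has Elif dropping the crate, not Tomas.
(b) Entailed — the narrative places the dropping before the examining.
(c) Not entailed — Elif dropped the crate, not the envelope; the envelope belongs to the examining event.
(d) Entailed — every conjunct here is already in the original stirring event.
(e) Not entailed — 'gently' adds information not in the original event.

(b), (d)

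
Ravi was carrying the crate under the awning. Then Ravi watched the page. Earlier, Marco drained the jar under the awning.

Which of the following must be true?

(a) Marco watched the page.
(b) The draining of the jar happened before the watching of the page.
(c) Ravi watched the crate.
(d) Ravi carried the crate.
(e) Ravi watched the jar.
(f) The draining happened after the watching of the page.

(b), (d)

(a) Not entailed — the passage has Ravi watching the page, not Marco.
(b) Entailed — the narrative places the draining before the watching.
(c) Not entailed — Ravi watched the page, not the crate; the crate belongs to the carrying event.
(d) Entailed — 'carry' is an activity; 'was carrying' entails that some carrying happened, so 'carried' holds.
(e) Not entailed — Ravi watched the page, not the jar; the jar belongs to the draining event.
(f) Not entailed — the narrative places the draining before the watching, not after.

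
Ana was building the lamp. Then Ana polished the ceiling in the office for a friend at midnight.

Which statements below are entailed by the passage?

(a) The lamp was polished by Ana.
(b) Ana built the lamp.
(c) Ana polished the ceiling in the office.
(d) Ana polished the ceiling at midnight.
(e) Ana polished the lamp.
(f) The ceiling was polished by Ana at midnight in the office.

(a) Not entailed — Ana polished the ceiling, not the lamp; the lamp belongs to the building event.
(b) Not entailed — 'was building' is progressive on an accomplishment; it does not entail the completed 'built'.
(c) Entailed — the original entails any weakening of itself; this just drops 'at midnight', 'for a friend'.
(d) Entailed — the original entails any weakening of itself; this just drops 'for a friend', 'in the office'.
(e) Not entailed — Ana polished the ceiling, not the lamp; the lamp belongs to the building event.
(f) Entailed — the original entails any weakening of itself; this just drops 'for a friend'.

(c), (d), (f)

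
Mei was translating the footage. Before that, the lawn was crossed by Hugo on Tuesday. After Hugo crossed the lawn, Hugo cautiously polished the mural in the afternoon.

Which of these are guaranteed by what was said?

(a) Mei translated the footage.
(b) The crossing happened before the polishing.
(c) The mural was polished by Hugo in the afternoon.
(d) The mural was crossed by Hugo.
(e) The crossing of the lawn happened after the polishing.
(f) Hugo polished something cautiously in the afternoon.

(b), (c), (f)

(a) Not entailed — 'was translating' is progressive on an accomplishment; it does not entail the completed 'translated'.
(b) Entailed — the narrative places the crossing before the polishing.
(c) Entailed — dropping 'cautiously' leaves a sub-description the original still satisfies.
(d) Not entailed — Hugo crossed the lawn, not the mural; the mural belongs to the polishing event.
(e) Not entailed — the narrative places the crossing before the polishing, not after.
(f) Entailed — every conjunct here is already in the original polishing event.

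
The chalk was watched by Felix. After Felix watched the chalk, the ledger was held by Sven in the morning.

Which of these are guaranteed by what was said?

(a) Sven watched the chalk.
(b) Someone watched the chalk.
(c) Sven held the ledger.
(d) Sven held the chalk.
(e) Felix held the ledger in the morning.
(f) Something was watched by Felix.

(b), (c), (f)

(a) Not entailed — the passage has Felix watching the chalk, not Sven.
(b) Entailed — the original entails any weakening of itself; this just generalizes the agent.
(c) Entailed — this follows by dropping conjuncts from the holding event's description.
(d) Not entailed — Sven held the ledger, not the chalk; the chalk belongs to the watching event.
(e) Not entailed — the passage has Sven holding the ledger, not Felix.
(f) Entailed — generalizing the patient leaves a sub-description the original still satisfies.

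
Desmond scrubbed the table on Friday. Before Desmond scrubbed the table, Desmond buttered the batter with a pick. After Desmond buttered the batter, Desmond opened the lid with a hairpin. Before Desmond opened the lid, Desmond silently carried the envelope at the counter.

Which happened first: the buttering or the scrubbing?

The connectives place the buttering before the scrubbing.

the buttering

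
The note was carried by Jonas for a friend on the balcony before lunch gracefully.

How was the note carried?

'gracefully' marks the manner of the carrying event.

gracefully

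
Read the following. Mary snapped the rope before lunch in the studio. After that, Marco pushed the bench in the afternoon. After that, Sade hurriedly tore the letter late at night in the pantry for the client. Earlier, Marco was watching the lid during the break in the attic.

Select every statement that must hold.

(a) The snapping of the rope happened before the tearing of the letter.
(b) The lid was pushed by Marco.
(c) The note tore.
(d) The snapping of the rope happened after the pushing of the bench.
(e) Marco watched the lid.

(a) Entailed — the narrative places the snapping before the tearing.
(b) Not entailed — Marco pushed the bench, not the lid; the lid belongs to the watching event.
(c) Not entailed — the letter is what tore, not the note.
(d) Not entailed — the narrative places the snapping before the pushing, not after.
(e) Entailed — 'watch' is an activity; 'was watching' entails that some watching happened, so 'watched' holds.

(a), (e)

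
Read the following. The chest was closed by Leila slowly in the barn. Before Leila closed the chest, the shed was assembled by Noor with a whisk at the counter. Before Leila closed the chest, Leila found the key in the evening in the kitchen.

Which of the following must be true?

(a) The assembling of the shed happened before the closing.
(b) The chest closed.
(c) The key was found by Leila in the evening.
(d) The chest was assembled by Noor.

(a) Entailed — the narrative places the assembling before the closing.
(b) Entailed — 'Leila closed the chest' is causative; it entails the inchoative 'the chest closed'.
(c) Entailed — this follows by dropping conjuncts from the finding event's description.
(d) Not entailed — Noor assembled the shed, not the chest; the chest belongs to the closing event.

(a), (b), (c)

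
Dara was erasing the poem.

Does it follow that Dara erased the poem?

no

'was erasing' is progressive; for an accomplishment like 'erase the poem', it doesn't entail completion.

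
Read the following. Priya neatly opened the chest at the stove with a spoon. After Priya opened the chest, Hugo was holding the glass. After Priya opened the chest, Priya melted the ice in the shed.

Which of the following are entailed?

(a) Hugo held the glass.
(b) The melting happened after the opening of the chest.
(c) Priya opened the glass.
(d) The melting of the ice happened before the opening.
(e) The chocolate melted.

(a), (b)

(a) Entailed — 'hold' is an activity; 'was holding' entails that some holding happened, so 'held' holds.
(b) Entailed — the narrative places the opening before the melting.
(c) Not entailed — Priya opened the chest, not the glass; the glass belongs to the holding event.
(d) Not entailed — the narrative places the opening before the melting, not after.
(e) Not entailed — the ice is what melted, not the chocolate.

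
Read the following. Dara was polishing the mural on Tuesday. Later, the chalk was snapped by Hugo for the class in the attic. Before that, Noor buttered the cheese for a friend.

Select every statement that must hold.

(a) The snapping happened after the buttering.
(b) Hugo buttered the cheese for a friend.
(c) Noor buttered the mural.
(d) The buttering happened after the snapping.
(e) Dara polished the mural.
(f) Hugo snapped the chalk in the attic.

(a) Entailed — the narrative places the buttering before the snapping.
(b) Not entailed — the passage has Noor buttering the cheese, not Hugo.
(c) Not entailed — Noor buttered the cheese, not the mural; the mural belongs to the polishing event.
(d) Not entailed — the narrative places the buttering before the snapping, not after.
(e) Entailed — 'polish' is an activity; 'was polishing' entails that some polishing happened, so 'polished' holds.
(f) Entailed — the original entails any weakening of itself; this just drops 'for the class'.

(a), (e), (f)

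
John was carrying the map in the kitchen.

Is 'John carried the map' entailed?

'carry' is atelic; if John was carrying the map, then John carried the map (for some time).

yes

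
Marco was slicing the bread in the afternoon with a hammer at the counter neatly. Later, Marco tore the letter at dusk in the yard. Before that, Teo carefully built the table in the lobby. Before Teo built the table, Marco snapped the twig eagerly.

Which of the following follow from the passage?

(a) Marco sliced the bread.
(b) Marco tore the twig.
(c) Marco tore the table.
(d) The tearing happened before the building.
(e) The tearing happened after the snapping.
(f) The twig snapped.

(e), (f)

(a) Not entailed — 'was slicing' is progressive on an accomplishment; it does not entail the completed 'sliced'.
(b) Not entailed — Marco tore the letter, not the twig; the twig belongs to the snapping event.
(c) Not entailed — Marco tore the letter, not the table; the table belongs to the building event.
(d) Not entailed — the narrative places the building before the tearing, not after.
(e) Entailed — the narrative places the snapping before the tearing.
(f) Entailed — 'Marco snapped the twig' is causative; it entails the inchoative 'the twig snapped'.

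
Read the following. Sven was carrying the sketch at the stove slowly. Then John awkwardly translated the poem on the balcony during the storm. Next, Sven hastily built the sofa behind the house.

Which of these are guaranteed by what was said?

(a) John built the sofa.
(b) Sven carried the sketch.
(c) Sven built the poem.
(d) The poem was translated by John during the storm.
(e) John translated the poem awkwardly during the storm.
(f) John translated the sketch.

(b), (d), (e)

(a) Not entailed — the passage has Sven building the sofa, not John.
(b) Entailed — 'carry' is an activity; 'was carrying' entails that some carrying happened, so 'carried' holds.
(c) Not entailed — Sven built the sofa, not the poem; the poem belongs to the translating event.
(d) Entailed — every conjunct here is already in the original translating event.
(e) Entailed — every conjunct here is already in the original translating event.
(f) Not entailed — John translated the poem, not the sketch; the sketch belongs to the carrying event.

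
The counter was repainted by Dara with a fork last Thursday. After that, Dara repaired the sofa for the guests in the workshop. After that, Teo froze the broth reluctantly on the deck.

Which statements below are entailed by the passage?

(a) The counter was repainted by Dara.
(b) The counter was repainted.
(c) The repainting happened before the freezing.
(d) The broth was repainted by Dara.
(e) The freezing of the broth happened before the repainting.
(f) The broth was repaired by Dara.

(a) Entailed — the original entails any weakening of itself; this just drops 'with a fork', 'last Thursday'.
(b) Entailed — every conjunct here is already in the original repainting event.
(c) Entailed — the narrative places the repainting before the freezing.
(d) Not entailed — Dara repainted the counter, not the broth; the broth belongs to the freezing event.
(e) Not entailed — the narrative places the repainting before the freezing, not after.
(f) Not entailed — Dara repaired the sofa, not the broth; the broth belongs to the freezing event.

(a), (b), (c)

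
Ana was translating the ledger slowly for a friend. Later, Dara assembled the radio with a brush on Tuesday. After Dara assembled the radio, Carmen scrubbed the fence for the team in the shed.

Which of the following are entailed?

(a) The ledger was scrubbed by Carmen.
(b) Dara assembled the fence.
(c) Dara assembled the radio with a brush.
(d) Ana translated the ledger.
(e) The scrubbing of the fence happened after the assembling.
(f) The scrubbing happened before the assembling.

(c), (e)

(a) Not entailed — Carmen scrubbed the fence, not the ledger; the ledger belongs to the translating event.
(b) Not entailed — Dara assembled the radio, not the fence; the fence belongs to the scrubbing event.
(c) Entailed — every conjunct here is already in the original assembling event.
(d) Not entailed — 'was translating' is progressive on an accomplishment; it does not entail the completed 'translated'.
(e) Entailed — the narrative places the assembling before the scrubbing.
(f) Not entailed — the narrative places the assembling before the scrubbing, not after.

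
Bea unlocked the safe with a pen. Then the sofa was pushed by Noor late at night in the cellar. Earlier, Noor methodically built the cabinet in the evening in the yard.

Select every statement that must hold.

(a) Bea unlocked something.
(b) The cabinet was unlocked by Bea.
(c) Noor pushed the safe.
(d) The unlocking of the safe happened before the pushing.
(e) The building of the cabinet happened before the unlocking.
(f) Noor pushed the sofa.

(a), (d), (f)

(a) Entailed — every conjunct here is already in the original unlocking event.
(b) Not entailed — Bea unlocked the safe, not the cabinet; the cabinet belongs to the building event.
(c) Not entailed — Noor pushed the sofa, not the safe; the safe belongs to the unlocking event.
(d) Entailed — the narrative places the unlocking before the pushing.
(e) Not entailed — the narrative doesn't order the building relative to the unlocking.
(f) Entailed — the original entails any weakening of itself; this just drops 'in the cellar', 'late at night'.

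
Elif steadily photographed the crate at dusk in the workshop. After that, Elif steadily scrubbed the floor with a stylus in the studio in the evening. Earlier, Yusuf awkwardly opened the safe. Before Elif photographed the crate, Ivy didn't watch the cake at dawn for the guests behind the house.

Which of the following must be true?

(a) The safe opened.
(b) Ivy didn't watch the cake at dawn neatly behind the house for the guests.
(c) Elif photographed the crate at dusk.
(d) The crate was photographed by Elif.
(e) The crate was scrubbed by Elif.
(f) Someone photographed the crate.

(a), (b), (c), (d), (f)

(a) Entailed — 'Yusuf opened the safe' is causative; it entails the inchoative 'the safe opened'.
(b) Entailed — under negation, adding a further restriction is entailed: if no such watching event occurred, none occurred neatly either.
(c) Entailed — every conjunct here is already in the original photographing event.
(d) Entailed — this follows by dropping conjuncts from the photographing event's description.
(e) Not entailed — Elif scrubbed the floor, not the crate; the crate belongs to the photographing event.
(f) Entailed — dropping 'at dusk', 'in the workshop', 'steadily' and generalizing the agent leaves a sub-description the original still satisfies.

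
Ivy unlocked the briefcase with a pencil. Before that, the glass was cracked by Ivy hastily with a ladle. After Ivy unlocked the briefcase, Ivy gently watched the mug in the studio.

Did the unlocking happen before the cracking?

no

The narrative orders the cracking before the unlocking.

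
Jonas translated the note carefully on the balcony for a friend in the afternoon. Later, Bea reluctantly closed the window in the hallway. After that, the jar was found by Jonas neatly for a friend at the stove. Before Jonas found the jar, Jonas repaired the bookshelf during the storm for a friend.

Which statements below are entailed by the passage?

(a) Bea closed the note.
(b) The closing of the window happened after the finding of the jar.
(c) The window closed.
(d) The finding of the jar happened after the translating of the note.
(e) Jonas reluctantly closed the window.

(a) Not entailed — Bea closed the window, not the note; the note belongs to the translating event.
(b) Not entailed — the narrative places the closing before the finding, not after.
(c) Entailed — 'Bea closed the window' is causative; it entails the inchoative 'the window closed'.
(d) Entailed — the narrative places the translating before the finding.
(e) Not entailed — the passage has Bea closing the window, not Jonas.

(c), (d)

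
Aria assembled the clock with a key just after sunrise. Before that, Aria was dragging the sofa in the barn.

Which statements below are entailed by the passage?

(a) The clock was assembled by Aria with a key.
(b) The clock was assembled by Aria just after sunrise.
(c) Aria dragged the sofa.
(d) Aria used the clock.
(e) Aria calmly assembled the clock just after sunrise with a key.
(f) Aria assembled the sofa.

(a) Entailed — this follows by dropping conjuncts from the assembling event's description.
(b) Entailed — dropping 'with a key' leaves a sub-description the original still satisfies.
(c) Entailed — 'drag' is an activity; 'was dragging' entails that some dragging happened, so 'dragged' holds.
(d) Not entailed — the clock is the patient, not an instrument — Aria used a key.
(e) Not entailed — 'calmly' adds information not in the original event.
(f) Not entailed — Aria assembled the clock, not the sofa; the sofa belongs to the dragging event.

(a), (b), (c)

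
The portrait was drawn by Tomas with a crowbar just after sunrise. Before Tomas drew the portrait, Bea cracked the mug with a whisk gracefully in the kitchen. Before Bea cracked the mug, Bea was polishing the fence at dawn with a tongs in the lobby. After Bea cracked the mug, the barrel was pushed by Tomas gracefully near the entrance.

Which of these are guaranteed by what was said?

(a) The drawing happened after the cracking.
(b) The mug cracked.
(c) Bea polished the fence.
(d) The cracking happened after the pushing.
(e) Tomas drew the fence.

(a), (b), (c)

(a) Entailed — the narrative places the cracking before the drawing.
(b) Entailed — 'Bea cracked the mug' is causative; it entails the inchoative 'the mug cracked'.
(c) Entailed — 'polish' is an activity; 'was polishing' entails that some polishing happened, so 'polished' holds.
(d) Not entailed — the narrative places the cracking before the pushing, not after.
(e) Not entailed — Tomas drew the portrait, not the fence; the fence belongs to the polishing event.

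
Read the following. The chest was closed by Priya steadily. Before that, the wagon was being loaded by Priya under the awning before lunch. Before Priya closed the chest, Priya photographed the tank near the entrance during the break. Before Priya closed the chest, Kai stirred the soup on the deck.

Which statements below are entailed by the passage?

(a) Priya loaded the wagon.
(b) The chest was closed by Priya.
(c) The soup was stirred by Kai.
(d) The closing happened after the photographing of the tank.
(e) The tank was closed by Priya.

(b), (c), (d)

(a) Not entailed — 'was loading' is progressive on an accomplishment; it does not entail the completed 'loaded'.
(b) Entailed — dropping 'steadily' leaves a sub-description the original still satisfies.
(c) Entailed — dropping 'on the deck' leaves a sub-description the original still satisfies.
(d) Entailed — the narrative places the photographing before the closing.
(e) Not entailed — Priya closed the chest, not the tank; the tank belongs to the photographing event.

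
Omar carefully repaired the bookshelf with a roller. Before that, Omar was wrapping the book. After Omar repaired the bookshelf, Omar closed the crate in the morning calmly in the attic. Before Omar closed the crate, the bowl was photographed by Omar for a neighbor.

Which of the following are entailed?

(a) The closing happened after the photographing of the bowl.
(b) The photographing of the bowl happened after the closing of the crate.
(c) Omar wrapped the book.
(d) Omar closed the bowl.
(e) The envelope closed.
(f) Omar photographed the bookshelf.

(a) Entailed — the narrative places the photographing before the closing.
(b) Not entailed — the narrative places the photographing before the closing, not after.
(c) Not entailed — 'was wrapping' is progressive on an accomplishment; it does not entail the completed 'wrapped'.
(d) Not entailed — Omar closed the crate, not the bowl; the bowl belongs to the photographing event.
(e) Not entailed — the crate is what closed, not the envelope.
(f) Not entailed — Omar photographed the bowl, not the bookshelf; the bookshelf belongs to the repairing event.

(a)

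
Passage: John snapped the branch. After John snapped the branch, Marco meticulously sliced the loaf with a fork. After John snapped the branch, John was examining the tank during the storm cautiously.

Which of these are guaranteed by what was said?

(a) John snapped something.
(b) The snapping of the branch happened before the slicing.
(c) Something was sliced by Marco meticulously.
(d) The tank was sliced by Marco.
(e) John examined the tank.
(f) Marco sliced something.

(a), (b), (c), (e), (f)

(a) Entailed — the original entails any weakening of itself; this just generalizes the patient.
(b) Entailed — the narrative places the snapping before the slicing.
(c) Entailed — this follows by dropping conjuncts from the slicing event's description.
(d) Not entailed — Marco sliced the loaf, not the tank; the tank belongs to the examining event.
(e) Entailed — 'examine' is an activity; 'was examining' entails that some examining happened, so 'examined' holds.
(f) Entailed — the original entails any weakening of itself; this just drops 'meticulously', 'with a fork' and generalizes the patient.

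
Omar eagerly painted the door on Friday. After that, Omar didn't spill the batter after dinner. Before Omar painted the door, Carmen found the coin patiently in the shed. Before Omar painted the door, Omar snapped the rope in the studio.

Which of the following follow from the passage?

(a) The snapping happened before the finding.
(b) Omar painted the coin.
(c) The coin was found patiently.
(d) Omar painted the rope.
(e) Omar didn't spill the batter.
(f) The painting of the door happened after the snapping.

(c), (f)

(a) Not entailed — the narrative doesn't order the snapping relative to the finding.
(b) Not entailed — Omar painted the door, not the coin; the coin belongs to the finding event.
(c) Entailed — dropping 'in the shed' and generalizing the agent leaves a sub-description the original still satisfies.
(d) Not entailed — Omar painted the door, not the rope; the rope belongs to the snapping event.
(e) Not entailed — dropping 'after dinner' under negation is not valid — the original leaves open that Omar spilled the batter some other way.
(f) Entailed — the narrative places the snapping before the painting.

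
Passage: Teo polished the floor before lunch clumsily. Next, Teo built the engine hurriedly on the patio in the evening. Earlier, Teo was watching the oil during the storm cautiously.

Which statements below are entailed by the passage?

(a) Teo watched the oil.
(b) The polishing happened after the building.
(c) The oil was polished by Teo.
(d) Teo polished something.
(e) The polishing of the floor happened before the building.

(a), (d), (e)

(a) Entailed — 'watch' is an activity; 'was watching' entails that some watching happened, so 'watched' holds.
(b) Not entailed — the narrative places the polishing before the building, not after.
(c) Not entailed — Teo polished the floor, not the oil; the oil belongs to the watching event.
(d) Entailed — this follows by dropping conjuncts from the polishing event's description.
(e) Entailed — the narrative places the polishing before the building.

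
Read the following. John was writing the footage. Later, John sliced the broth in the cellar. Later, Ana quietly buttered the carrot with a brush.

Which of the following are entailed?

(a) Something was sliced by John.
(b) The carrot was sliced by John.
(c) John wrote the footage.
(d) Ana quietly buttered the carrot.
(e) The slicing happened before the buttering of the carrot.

(a), (d), (e)

(a) Entailed — dropping 'in the cellar' and generalizing the patient leaves a sub-description the original still satisfies.
(b) Not entailed — John sliced the broth, not the carrot; the carrot belongs to the buttering event.
(c) Not entailed — 'was writing' is progressive on an accomplishment; it does not entail the completed 'wrote'.
(d) Entailed — the original entails any weakening of itself; this just drops 'with a brush'.
(e) Entailed — the narrative places the slicing before the buttering.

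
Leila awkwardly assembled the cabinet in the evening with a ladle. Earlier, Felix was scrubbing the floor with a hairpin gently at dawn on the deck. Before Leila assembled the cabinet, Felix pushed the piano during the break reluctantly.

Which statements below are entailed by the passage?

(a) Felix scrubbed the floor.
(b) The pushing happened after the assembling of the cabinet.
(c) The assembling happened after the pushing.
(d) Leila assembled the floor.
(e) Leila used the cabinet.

(a) Entailed — 'scrub' is an activity; 'was scrubbing' entails that some scrubbing happened, so 'scrubbed' holds.
(b) Not entailed — the narrative places the pushing before the assembling, not after.
(c) Entailed — the narrative places the pushing before the assembling.
(d) Not entailed — Leila assembled the cabinet, not the floor; the floor belongs to the scrubbing event.
(e) Not entailed — the cabinet is the patient, not an instrument — Leila used a ladle.

(a), (c)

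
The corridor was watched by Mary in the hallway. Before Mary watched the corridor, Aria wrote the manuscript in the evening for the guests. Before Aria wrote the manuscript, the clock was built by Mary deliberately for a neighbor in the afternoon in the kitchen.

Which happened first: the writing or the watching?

the writing

The connectives place the writing before the watching.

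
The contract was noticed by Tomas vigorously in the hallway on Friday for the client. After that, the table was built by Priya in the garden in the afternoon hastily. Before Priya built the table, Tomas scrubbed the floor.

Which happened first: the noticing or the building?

The connectives place the noticing before the building.

the noticing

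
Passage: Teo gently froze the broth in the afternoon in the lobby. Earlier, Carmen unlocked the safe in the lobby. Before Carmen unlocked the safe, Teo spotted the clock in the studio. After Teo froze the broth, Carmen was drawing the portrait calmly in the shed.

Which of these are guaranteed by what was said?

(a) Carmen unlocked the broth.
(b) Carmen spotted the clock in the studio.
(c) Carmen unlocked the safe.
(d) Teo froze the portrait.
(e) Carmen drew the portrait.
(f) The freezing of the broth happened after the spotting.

(c), (f)

(a) Not entailed — Carmen unlocked the safe, not the broth; the broth belongs to the freezing event.
(b) Not entailed — the passage has Teo spotting the clock, not Carmen.
(c) Entailed — every conjunct here is already in the original unlocking event.
(d) Not entailed — Teo froze the broth, not the portrait; the portrait belongs to the drawing event.
(e) Not entailed — 'was drawing' is progressive on an accomplishment; it does not entail the completed 'drew'.
(f) Entailed — the narrative places the spotting before the freezing.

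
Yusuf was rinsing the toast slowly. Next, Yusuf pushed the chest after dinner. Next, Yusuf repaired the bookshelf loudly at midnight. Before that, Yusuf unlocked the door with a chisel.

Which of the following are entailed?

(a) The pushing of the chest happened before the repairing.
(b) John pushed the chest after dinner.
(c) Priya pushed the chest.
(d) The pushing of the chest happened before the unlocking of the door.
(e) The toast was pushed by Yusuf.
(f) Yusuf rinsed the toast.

(a) Entailed — the narrative places the pushing before the repairing.
(b) Not entailed — the passage has Yusuf pushing the chest, not John.
(c) Not entailed — the passage has Yusuf pushing the chest, not Priya.
(d) Not entailed — the narrative doesn't order the pushing relative to the unlocking.
(e) Not entailed — Yusuf pushed the chest, not the toast; the toast belongs to the rinsing event.
(f) Entailed — 'rinse' is an activity; 'was rinsing' entails that some rinsing happened, so 'rinsed' holds.

(a), (f)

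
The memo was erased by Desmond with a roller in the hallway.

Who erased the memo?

'Desmond' marks the agent of the erasing event.

Desmond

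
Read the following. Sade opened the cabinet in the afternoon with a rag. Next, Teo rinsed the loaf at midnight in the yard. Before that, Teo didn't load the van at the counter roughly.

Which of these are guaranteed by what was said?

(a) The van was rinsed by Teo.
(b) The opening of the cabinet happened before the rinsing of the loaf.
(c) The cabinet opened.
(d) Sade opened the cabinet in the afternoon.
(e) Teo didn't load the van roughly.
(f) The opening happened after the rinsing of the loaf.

(b), (c), (d)

(a) Not entailed — Teo rinsed the loaf, not the van; the van belongs to the loading event.
(b) Entailed — the narrative places the opening before the rinsing.
(c) Entailed — 'Sade opened the cabinet' is causative; it entails the inchoative 'the cabinet opened'.
(d) Entailed — every conjunct here is already in the original opening event.
(e) Not entailed — dropping 'at the counter' under negation is not valid — the original leaves open that Teo loaded the van some other way.
(f) Not entailed — the narrative places the opening before the rinsing, not after.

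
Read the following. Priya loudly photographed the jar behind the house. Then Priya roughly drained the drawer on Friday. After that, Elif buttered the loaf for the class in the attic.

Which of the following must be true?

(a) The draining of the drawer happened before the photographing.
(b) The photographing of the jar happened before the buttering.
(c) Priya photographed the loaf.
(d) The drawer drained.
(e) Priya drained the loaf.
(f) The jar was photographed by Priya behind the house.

(b), (d), (f)

(a) Not entailed — the narrative places the photographing before the draining, not after.
(b) Entailed — the narrative places the photographing before the buttering.
(c) Not entailed — Priya photographed the jar, not the loaf; the loaf belongs to the buttering event.
(d) Entailed — 'Priya drained the drawer' is causative; it entails the inchoative 'the drawer drained'.
(e) Not entailed — Priya drained the drawer, not the loaf; the loaf belongs to the buttering event.
(f) Entailed — dropping 'loudly' leaves a sub-description the original still satisfies.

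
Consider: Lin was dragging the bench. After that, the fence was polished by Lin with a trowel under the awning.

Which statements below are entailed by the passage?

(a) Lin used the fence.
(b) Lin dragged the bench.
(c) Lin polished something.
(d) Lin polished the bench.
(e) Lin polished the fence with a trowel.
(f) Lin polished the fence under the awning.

(b), (c), (e), (f)

(a) Not entailed — the fence is the patient, not an instrument — Lin used a trowel.
(b) Entailed — 'drag' is an activity; 'was dragging' entails that some dragging happened, so 'dragged' holds.
(c) Entailed — the original entails any weakening of itself; this just drops 'under the awning', 'with a trowel' and generalizes the patient.
(d) Not entailed — Lin polished the fence, not the bench; the bench belongs to the dragging event.
(e) Entailed — this follows by dropping conjuncts from the polishing event's description.
(f) Entailed — the original entails any weakening of itself; this just drops 'with a trowel'.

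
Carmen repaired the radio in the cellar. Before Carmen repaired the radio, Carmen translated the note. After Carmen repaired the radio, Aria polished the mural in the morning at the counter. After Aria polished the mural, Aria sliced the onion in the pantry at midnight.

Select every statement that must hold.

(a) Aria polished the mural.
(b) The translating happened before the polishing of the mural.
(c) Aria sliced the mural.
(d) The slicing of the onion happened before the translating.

(a) Entailed — every conjunct here is already in the original polishing event.
(b) Entailed — the narrative places the translating before the polishing.
(c) Not entailed — Aria sliced the onion, not the mural; the mural belongs to the polishing event.
(d) Not entailed — the narrative places the translating before the slicing, not after.

(a), (b)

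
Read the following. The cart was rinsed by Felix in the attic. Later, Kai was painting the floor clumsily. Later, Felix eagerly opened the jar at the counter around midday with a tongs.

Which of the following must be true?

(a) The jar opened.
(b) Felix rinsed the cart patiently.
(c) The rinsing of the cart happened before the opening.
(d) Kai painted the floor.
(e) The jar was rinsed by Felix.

(a) Entailed — 'Felix opened the jar' is causative; it entails the inchoative 'the jar opened'.
(b) Not entailed — 'patiently' adds information not in the original event.
(c) Entailed — the narrative places the rinsing before the opening.
(d) Not entailed — 'was painting' is progressive on an accomplishment; it does not entail the completed 'painted'.
(e) Not entailed — Felix rinsed the cart, not the jar; the jar belongs to the opening event.

(a), (c)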